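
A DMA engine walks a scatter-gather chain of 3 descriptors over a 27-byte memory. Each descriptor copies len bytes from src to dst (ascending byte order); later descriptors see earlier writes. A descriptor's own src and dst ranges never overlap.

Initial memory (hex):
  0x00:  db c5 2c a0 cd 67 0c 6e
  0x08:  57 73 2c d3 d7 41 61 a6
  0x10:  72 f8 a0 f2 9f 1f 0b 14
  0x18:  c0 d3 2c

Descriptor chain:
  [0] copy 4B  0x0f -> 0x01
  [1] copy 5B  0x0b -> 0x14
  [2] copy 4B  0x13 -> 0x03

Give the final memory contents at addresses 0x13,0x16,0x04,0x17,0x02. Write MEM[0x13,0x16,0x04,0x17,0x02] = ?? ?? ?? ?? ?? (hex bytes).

  after D0: wrote 4B at 0x01 = a672f8a0
  after D1: wrote 5B at 0x14 = d3d74161a6
  after D2: wrote 4B at 0x03 = f2d3d741
query mem[0x13]=0xf2, mem[0x16]=0x41, mem[0x04]=0xd3, mem[0x17]=0x61, mem[0x02]=0x72

MEM[0x13,0x16,0x04,0x17,0x02] = f2 41 d3 61 72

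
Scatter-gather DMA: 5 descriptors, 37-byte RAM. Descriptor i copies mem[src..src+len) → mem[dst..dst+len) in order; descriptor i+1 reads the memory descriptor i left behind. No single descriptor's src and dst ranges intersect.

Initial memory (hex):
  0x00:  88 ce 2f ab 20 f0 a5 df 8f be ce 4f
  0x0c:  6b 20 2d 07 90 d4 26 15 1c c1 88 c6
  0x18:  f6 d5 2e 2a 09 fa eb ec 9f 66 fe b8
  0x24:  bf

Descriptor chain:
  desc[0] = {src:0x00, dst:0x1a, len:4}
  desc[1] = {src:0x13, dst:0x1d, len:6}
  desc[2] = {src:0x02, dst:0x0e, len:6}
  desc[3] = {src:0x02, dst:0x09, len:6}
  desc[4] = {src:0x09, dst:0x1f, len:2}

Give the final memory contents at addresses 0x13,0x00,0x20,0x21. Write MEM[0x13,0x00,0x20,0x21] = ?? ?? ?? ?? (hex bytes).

#0 dst[0x1a+4] := {0x88,0xce,0x2f,0xab}
#1 dst[0x1d+6] := {0x15,0x1c,0xc1,0x88,0xc6,0xf6}
#2 dst[0x0e+6] := {0x2f,0xab,0x20,0xf0,0xa5,0xdf}
#3 dst[0x09+6] := {0x2f,0xab,0x20,0xf0,0xa5,0xdf}
#4 dst[0x1f+2] := {0x2f,0xab}
query mem[0x13]=0xdf, mem[0x00]=0x88, mem[0x20]=0xab, mem[0x21]=0xc6

MEM[0x13,0x00,0x20,0x21] = df 88 ab c6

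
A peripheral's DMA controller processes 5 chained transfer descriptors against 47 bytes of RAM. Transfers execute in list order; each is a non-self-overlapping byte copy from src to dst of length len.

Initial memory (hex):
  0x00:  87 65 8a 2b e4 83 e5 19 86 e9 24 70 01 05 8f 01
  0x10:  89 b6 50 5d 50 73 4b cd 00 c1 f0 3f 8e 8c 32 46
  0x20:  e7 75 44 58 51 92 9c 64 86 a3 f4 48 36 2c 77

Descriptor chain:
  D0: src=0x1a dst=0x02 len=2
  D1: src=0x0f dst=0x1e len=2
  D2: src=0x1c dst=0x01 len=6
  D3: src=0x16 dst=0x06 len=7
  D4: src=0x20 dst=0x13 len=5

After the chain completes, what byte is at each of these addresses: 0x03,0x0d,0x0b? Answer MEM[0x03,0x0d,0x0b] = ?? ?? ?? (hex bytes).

MEM[0x03,0x0d,0x0b] = 01 05 3f

  after D0: wrote 2B at 0x02 = f03f
  after D1: wrote 2B at 0x1e = 0189
  after D2: wrote 6B at 0x01 = 8e8c0189e775
  after D3: wrote 7B at 0x06 = 4bcd00c1f03f8e
  after D4: wrote 5B at 0x13 = e775445851
query mem[0x03]=0x01, mem[0x0d]=0x05, mem[0x0b]=0x3f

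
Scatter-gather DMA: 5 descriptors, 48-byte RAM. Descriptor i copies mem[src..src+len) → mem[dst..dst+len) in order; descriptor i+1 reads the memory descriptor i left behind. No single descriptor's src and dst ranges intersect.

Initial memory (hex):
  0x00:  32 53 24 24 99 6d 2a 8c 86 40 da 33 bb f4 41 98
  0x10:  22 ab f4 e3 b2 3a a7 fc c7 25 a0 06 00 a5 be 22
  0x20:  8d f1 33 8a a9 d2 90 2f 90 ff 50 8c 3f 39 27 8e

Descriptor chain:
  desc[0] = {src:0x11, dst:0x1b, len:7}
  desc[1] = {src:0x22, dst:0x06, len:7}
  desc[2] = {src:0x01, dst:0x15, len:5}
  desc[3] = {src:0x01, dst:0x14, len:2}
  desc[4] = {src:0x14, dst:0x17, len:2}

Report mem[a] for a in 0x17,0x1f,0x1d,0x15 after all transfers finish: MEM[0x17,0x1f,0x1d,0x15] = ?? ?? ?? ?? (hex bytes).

D0: mem[0x1b..0x21] <- [ab f4 e3 b2 3a a7 fc]
D1: mem[0x06..0x0c] <- [33 8a a9 d2 90 2f 90]
D2: mem[0x15..0x19] <- [53 24 24 99 6d]
D3: mem[0x14..0x15] <- [53 24]
D4: mem[0x17..0x18] <- [53 24]
query mem[0x17]=0x53, mem[0x1f]=0x3a, mem[0x1d]=0xe3, mem[0x15]=0x24

MEM[0x17,0x1f,0x1d,0x15] = 53 3a e3 24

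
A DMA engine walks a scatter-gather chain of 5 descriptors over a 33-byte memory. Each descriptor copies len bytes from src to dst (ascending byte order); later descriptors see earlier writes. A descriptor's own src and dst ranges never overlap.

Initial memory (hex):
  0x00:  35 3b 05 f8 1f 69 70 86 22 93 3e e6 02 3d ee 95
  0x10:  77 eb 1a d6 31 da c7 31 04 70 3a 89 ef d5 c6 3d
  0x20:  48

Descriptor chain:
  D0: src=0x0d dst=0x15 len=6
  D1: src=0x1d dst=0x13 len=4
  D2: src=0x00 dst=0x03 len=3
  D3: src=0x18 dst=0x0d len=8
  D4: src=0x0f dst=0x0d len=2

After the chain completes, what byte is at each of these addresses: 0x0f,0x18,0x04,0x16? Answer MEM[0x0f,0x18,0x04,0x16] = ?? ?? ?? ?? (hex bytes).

#0 dst[0x15+6] := {0x3d,0xee,0x95,0x77,0xeb,0x1a}
#1 dst[0x13+4] := {0xd5,0xc6,0x3d,0x48}
#2 dst[0x03+3] := {0x35,0x3b,0x05}
#3 dst[0x0d+8] := {0x77,0xeb,0x1a,0x89,0xef,0xd5,0xc6,0x3d}
#4 dst[0x0d+2] := {0x1a,0x89}
query mem[0x0f]=0x1a, mem[0x18]=0x77, mem[0x04]=0x3b, mem[0x16]=0x48

MEM[0x0f,0x18,0x04,0x16] = 1a 77 3b 48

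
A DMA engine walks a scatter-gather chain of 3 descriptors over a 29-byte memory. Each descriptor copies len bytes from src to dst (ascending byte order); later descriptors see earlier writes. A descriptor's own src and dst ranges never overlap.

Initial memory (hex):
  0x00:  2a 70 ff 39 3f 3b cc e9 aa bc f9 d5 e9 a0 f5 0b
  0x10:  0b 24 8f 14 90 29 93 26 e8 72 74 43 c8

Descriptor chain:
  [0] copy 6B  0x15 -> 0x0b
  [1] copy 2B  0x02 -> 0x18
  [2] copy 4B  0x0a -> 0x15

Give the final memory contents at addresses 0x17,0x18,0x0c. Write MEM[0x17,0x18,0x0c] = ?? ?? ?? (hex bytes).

MEM[0x17,0x18,0x0c] = 93 26 93

  after D0: wrote 6B at 0x0b = 299326e87274
  after D1: wrote 2B at 0x18 = ff39
  after D2: wrote 4B at 0x15 = f9299326
query mem[0x17]=0x93, mem[0x18]=0x26, mem[0x0c]=0x93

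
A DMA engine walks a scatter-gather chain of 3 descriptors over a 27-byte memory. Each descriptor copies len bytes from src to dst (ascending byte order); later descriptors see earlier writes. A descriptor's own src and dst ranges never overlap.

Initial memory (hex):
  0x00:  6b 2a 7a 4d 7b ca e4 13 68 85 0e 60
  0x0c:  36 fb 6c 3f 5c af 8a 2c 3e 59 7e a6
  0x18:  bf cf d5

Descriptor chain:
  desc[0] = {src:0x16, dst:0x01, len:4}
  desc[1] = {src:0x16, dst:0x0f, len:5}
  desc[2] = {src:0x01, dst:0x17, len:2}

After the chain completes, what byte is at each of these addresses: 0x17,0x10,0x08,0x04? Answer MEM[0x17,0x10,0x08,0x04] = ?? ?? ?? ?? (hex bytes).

MEM[0x17,0x10,0x08,0x04] = 7e a6 68 cf

[0] 0x16->0x01 len=4 : 7e a6 bf cf
[1] 0x16->0x0f len=5 : 7e a6 bf cf d5
[2] 0x01->0x17 len=2 : 7e a6
query mem[0x17]=0x7e, mem[0x10]=0xa6, mem[0x08]=0x68, mem[0x04]=0xcf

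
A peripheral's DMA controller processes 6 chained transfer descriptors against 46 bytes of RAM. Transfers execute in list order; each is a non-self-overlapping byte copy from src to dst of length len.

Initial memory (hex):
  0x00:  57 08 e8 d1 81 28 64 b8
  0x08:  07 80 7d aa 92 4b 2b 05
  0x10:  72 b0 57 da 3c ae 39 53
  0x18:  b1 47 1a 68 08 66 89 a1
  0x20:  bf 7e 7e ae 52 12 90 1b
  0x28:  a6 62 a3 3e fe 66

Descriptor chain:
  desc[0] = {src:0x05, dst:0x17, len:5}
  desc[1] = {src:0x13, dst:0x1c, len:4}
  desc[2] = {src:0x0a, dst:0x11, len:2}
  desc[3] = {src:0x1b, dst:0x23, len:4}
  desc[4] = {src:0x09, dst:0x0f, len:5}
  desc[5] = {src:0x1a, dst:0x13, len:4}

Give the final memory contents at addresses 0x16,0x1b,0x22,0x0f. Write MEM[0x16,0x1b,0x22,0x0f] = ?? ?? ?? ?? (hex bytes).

MEM[0x16,0x1b,0x22,0x0f] = 3c 80 7e 80

D0: mem[0x17..0x1b] <- [28 64 b8 07 80]
D1: mem[0x1c..0x1f] <- [da 3c ae 39]
D2: mem[0x11..0x12] <- [7d aa]
D3: mem[0x23..0x26] <- [80 da 3c ae]
D4: mem[0x0f..0x13] <- [80 7d aa 92 4b]
D5: mem[0x13..0x16] <- [07 80 da 3c]
query mem[0x16]=0x3c, mem[0x1b]=0x80, mem[0x22]=0x7e, mem[0x0f]=0x80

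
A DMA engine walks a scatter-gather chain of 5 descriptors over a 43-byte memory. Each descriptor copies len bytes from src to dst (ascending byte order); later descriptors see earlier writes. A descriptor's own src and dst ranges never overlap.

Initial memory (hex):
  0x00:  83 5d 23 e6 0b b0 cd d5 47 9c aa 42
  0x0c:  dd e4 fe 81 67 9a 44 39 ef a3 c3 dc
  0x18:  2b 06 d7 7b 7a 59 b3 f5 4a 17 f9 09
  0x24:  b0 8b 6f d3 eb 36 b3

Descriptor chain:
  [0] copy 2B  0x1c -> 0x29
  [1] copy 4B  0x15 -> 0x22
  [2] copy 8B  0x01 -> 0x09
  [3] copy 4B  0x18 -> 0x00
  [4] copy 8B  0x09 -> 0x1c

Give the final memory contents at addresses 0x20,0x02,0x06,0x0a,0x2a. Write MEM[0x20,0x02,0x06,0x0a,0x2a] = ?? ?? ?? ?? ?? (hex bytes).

MEM[0x20,0x02,0x06,0x0a,0x2a] = b0 d7 cd 23 59

#0 dst[0x29+2] := {0x7a,0x59}
#1 dst[0x22+4] := {0xa3,0xc3,0xdc,0x2b}
#2 dst[0x09+8] := {0x5d,0x23,0xe6,0x0b,0xb0,0xcd,0xd5,0x47}
#3 dst[0x00+4] := {0x2b,0x06,0xd7,0x7b}
#4 dst[0x1c+8] := {0x5d,0x23,0xe6,0x0b,0xb0,0xcd,0xd5,0x47}
query mem[0x20]=0xb0, mem[0x02]=0xd7, mem[0x06]=0xcd, mem[0x0a]=0x23, mem[0x2a]=0x59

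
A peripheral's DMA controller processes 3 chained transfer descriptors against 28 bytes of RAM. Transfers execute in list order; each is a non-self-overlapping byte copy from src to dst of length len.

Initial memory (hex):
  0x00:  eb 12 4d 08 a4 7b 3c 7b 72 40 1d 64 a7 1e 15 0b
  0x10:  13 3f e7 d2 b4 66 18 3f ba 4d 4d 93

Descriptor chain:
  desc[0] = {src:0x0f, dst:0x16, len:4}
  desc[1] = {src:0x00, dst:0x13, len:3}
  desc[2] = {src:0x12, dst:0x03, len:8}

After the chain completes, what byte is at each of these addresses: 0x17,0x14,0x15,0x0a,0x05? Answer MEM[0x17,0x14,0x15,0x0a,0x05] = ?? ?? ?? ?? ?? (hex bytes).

[0] 0x0f->0x16 len=4 : 0b 13 3f e7
[1] 0x00->0x13 len=3 : eb 12 4d
[2] 0x12->0x03 len=8 : e7 eb 12 4d 0b 13 3f e7
query mem[0x17]=0x13, mem[0x14]=0x12, mem[0x15]=0x4d, mem[0x0a]=0xe7, mem[0x05]=0x12

MEM[0x17,0x14,0x15,0x0a,0x05] = 13 12 4d e7 12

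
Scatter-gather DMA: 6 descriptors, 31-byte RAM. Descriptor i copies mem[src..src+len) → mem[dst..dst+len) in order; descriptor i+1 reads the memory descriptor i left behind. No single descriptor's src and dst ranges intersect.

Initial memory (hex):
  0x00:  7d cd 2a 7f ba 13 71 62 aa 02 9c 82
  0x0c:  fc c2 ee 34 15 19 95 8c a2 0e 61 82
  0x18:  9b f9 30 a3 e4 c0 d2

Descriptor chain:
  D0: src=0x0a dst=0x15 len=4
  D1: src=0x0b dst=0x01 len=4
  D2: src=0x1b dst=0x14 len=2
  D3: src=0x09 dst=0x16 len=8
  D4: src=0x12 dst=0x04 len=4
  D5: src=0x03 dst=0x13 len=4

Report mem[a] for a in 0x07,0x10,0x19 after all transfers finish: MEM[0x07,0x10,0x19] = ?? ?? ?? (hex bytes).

MEM[0x07,0x10,0x19] = e4 15 fc

[0] 0x0a->0x15 len=4 : 9c 82 fc c2
[1] 0x0b->0x01 len=4 : 82 fc c2 ee
[2] 0x1b->0x14 len=2 : a3 e4
[3] 0x09->0x16 len=8 : 02 9c 82 fc c2 ee 34 15
[4] 0x12->0x04 len=4 : 95 8c a3 e4
[5] 0x03->0x13 len=4 : c2 95 8c a3
query mem[0x07]=0xe4, mem[0x10]=0x15, mem[0x19]=0xfc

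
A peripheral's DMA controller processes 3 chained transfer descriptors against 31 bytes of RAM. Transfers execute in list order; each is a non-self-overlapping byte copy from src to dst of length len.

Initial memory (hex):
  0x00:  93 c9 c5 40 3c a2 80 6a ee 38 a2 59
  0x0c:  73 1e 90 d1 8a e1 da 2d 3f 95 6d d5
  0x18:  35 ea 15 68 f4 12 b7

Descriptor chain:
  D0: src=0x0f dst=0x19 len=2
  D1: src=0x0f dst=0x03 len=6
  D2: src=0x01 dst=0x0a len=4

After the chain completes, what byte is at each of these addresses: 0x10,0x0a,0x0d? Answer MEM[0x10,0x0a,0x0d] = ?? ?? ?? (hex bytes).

MEM[0x10,0x0a,0x0d] = 8a c9 8a

D0: mem[0x19..0x1a] <- [d1 8a]
D1: mem[0x03..0x08] <- [d1 8a e1 da 2d 3f]
D2: mem[0x0a..0x0d] <- [c9 c5 d1 8a]
query mem[0x10]=0x8a, mem[0x0a]=0xc9, mem[0x0d]=0x8a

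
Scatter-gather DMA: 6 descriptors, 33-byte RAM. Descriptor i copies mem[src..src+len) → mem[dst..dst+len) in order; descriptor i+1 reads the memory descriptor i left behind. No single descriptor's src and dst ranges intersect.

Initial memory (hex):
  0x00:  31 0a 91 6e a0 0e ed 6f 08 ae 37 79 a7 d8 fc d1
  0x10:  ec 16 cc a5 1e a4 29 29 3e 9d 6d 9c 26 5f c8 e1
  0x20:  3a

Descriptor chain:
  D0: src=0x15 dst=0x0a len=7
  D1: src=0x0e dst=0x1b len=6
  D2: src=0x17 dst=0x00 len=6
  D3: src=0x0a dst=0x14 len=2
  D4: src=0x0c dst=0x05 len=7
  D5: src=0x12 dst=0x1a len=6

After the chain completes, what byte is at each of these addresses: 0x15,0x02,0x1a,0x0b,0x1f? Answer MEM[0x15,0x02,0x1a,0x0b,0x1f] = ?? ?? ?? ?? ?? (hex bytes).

MEM[0x15,0x02,0x1a,0x0b,0x1f] = 29 9d cc cc 29

[0] 0x15->0x0a len=7 : a4 29 29 3e 9d 6d 9c
[1] 0x0e->0x1b len=6 : 9d 6d 9c 16 cc a5
[2] 0x17->0x00 len=6 : 29 3e 9d 6d 9d 6d
[3] 0x0a->0x14 len=2 : a4 29
[4] 0x0c->0x05 len=7 : 29 3e 9d 6d 9c 16 cc
[5] 0x12->0x1a len=6 : cc a5 a4 29 29 29
query mem[0x15]=0x29, mem[0x02]=0x9d, mem[0x1a]=0xcc, mem[0x0b]=0xcc, mem[0x1f]=0x29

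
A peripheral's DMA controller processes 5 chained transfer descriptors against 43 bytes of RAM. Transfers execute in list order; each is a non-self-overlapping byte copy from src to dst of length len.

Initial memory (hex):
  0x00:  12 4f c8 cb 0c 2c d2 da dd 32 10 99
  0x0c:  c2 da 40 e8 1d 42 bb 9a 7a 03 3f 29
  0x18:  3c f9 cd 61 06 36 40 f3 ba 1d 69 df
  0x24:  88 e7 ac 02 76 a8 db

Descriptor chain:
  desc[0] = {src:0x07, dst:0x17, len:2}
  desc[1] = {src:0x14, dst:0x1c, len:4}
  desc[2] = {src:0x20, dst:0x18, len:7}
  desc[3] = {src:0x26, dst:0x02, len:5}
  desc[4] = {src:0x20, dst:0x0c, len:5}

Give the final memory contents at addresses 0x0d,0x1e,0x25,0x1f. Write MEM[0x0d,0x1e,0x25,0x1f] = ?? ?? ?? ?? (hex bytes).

MEM[0x0d,0x1e,0x25,0x1f] = 1d ac e7 da

#0 dst[0x17+2] := {0xda,0xdd}
#1 dst[0x1c+4] := {0x7a,0x03,0x3f,0xda}
#2 dst[0x18+7] := {0xba,0x1d,0x69,0xdf,0x88,0xe7,0xac}
#3 dst[0x02+5] := {0xac,0x02,0x76,0xa8,0xdb}
#4 dst[0x0c+5] := {0xba,0x1d,0x69,0xdf,0x88}
query mem[0x0d]=0x1d, mem[0x1e]=0xac, mem[0x25]=0xe7, mem[0x1f]=0xda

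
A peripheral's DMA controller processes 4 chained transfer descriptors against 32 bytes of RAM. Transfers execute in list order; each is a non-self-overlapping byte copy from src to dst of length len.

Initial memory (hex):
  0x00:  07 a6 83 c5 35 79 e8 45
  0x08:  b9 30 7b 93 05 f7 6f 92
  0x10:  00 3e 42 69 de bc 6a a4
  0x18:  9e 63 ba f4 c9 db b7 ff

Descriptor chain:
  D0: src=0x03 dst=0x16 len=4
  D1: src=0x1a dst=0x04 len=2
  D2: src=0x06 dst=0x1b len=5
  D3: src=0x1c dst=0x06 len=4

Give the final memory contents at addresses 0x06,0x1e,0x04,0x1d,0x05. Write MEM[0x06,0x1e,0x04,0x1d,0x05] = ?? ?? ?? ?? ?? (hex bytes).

MEM[0x06,0x1e,0x04,0x1d,0x05] = 45 30 ba b9 f4

  after D0: wrote 4B at 0x16 = c53579e8
  after D1: wrote 2B at 0x04 = baf4
  after D2: wrote 5B at 0x1b = e845b9307b
  after D3: wrote 4B at 0x06 = 45b9307b
query mem[0x06]=0x45, mem[0x1e]=0x30, mem[0x04]=0xba, mem[0x1d]=0xb9, mem[0x05]=0xf4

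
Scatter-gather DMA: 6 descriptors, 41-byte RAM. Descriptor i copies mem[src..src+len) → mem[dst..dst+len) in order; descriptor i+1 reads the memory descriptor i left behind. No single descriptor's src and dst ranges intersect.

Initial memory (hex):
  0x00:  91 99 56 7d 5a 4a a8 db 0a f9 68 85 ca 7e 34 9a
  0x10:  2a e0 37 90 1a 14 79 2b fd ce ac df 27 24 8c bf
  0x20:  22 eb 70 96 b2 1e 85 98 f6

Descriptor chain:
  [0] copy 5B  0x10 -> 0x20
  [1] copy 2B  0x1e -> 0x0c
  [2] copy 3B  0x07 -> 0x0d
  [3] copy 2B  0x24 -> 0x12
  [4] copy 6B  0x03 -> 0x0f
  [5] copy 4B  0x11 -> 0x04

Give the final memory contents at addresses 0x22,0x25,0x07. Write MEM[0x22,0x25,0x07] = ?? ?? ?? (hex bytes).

[0] 0x10->0x20 len=5 : 2a e0 37 90 1a
[1] 0x1e->0x0c len=2 : 8c bf
[2] 0x07->0x0d len=3 : db 0a f9
[3] 0x24->0x12 len=2 : 1a 1e
[4] 0x03->0x0f len=6 : 7d 5a 4a a8 db 0a
[5] 0x11->0x04 len=4 : 4a a8 db 0a
query mem[0x22]=0x37, mem[0x25]=0x1e, mem[0x07]=0x0a

MEM[0x22,0x25,0x07] = 37 1e 0a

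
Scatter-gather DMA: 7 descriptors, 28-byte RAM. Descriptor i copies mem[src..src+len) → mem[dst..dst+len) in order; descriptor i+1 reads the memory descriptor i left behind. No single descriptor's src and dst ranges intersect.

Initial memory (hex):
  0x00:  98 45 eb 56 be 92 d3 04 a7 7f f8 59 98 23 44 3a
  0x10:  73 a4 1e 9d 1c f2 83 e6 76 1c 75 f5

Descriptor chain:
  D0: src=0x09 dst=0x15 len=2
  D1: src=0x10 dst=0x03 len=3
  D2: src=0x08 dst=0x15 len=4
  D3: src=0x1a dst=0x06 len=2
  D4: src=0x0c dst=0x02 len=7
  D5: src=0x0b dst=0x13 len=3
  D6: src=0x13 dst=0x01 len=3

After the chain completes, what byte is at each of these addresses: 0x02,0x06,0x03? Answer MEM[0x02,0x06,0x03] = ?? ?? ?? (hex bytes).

  after D0: wrote 2B at 0x15 = 7ff8
  after D1: wrote 3B at 0x03 = 73a41e
  after D2: wrote 4B at 0x15 = a77ff859
  after D3: wrote 2B at 0x06 = 75f5
  after D4: wrote 7B at 0x02 = 9823443a73a41e
  after D5: wrote 3B at 0x13 = 599823
  after D6: wrote 3B at 0x01 = 599823
query mem[0x02]=0x98, mem[0x06]=0x73, mem[0x03]=0x23

MEM[0x02,0x06,0x03] = 98 73 23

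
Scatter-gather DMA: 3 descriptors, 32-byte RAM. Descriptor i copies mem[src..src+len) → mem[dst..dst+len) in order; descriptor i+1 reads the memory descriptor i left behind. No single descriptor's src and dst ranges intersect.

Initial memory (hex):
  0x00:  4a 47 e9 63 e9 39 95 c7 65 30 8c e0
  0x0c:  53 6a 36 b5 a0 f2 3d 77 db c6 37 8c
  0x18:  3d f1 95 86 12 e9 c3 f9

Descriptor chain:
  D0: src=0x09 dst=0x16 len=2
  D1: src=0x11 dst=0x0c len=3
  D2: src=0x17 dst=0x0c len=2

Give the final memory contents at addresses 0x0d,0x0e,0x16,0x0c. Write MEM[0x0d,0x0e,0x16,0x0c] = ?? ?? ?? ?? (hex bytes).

MEM[0x0d,0x0e,0x16,0x0c] = 3d 77 30 8c

[0] 0x09->0x16 len=2 : 30 8c
[1] 0x11->0x0c len=3 : f2 3d 77
[2] 0x17->0x0c len=2 : 8c 3d
query mem[0x0d]=0x3d, mem[0x0e]=0x77, mem[0x16]=0x30, mem[0x0c]=0x8c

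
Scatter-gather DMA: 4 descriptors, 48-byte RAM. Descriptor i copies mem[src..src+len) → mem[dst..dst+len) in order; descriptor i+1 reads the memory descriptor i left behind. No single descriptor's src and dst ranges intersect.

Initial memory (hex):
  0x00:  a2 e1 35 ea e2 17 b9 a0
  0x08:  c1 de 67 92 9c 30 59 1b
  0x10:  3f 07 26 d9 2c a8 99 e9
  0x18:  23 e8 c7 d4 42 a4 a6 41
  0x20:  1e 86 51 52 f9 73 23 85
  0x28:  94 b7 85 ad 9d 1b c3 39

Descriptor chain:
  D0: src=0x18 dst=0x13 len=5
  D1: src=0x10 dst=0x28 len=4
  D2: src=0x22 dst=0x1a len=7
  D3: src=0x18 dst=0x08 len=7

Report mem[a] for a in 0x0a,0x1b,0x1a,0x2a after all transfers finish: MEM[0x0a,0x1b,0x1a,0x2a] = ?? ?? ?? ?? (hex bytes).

MEM[0x0a,0x1b,0x1a,0x2a] = 51 52 51 26

[0] 0x18->0x13 len=5 : 23 e8 c7 d4 42
[1] 0x10->0x28 len=4 : 3f 07 26 23
[2] 0x22->0x1a len=7 : 51 52 f9 73 23 85 3f
[3] 0x18->0x08 len=7 : 23 e8 51 52 f9 73 23
query mem[0x0a]=0x51, mem[0x1b]=0x52, mem[0x1a]=0x51, mem[0x2a]=0x26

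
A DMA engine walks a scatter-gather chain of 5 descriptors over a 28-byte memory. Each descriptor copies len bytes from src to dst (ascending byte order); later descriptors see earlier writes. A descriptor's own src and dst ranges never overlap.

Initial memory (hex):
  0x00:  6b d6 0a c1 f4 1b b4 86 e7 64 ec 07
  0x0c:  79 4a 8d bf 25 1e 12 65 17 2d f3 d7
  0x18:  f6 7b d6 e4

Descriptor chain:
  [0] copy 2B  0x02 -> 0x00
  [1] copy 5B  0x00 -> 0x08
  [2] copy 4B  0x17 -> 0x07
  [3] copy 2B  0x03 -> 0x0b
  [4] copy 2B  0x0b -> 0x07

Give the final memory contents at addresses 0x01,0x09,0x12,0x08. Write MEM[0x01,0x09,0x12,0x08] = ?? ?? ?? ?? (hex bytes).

MEM[0x01,0x09,0x12,0x08] = c1 7b 12 f4

[0] 0x02->0x00 len=2 : 0a c1
[1] 0x00->0x08 len=5 : 0a c1 0a c1 f4
[2] 0x17->0x07 len=4 : d7 f6 7b d6
[3] 0x03->0x0b len=2 : c1 f4
[4] 0x0b->0x07 len=2 : c1 f4
query mem[0x01]=0xc1, mem[0x09]=0x7b, mem[0x12]=0x12, mem[0x08]=0xf4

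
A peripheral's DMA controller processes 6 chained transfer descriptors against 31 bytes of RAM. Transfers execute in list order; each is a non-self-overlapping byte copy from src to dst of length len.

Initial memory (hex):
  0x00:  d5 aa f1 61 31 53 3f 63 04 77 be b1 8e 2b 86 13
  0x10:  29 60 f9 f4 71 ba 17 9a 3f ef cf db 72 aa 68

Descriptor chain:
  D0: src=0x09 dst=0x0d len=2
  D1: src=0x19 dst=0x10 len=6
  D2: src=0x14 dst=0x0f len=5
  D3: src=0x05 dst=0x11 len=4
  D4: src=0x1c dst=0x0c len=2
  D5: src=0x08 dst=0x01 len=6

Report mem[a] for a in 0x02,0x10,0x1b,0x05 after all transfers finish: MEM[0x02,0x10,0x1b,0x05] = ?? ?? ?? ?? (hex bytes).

#0 dst[0x0d+2] := {0x77,0xbe}
#1 dst[0x10+6] := {0xef,0xcf,0xdb,0x72,0xaa,0x68}
#2 dst[0x0f+5] := {0xaa,0x68,0x17,0x9a,0x3f}
#3 dst[0x11+4] := {0x53,0x3f,0x63,0x04}
#4 dst[0x0c+2] := {0x72,0xaa}
#5 dst[0x01+6] := {0x04,0x77,0xbe,0xb1,0x72,0xaa}
query mem[0x02]=0x77, mem[0x10]=0x68, mem[0x1b]=0xdb, mem[0x05]=0x72

MEM[0x02,0x10,0x1b,0x05] = 77 68 db 72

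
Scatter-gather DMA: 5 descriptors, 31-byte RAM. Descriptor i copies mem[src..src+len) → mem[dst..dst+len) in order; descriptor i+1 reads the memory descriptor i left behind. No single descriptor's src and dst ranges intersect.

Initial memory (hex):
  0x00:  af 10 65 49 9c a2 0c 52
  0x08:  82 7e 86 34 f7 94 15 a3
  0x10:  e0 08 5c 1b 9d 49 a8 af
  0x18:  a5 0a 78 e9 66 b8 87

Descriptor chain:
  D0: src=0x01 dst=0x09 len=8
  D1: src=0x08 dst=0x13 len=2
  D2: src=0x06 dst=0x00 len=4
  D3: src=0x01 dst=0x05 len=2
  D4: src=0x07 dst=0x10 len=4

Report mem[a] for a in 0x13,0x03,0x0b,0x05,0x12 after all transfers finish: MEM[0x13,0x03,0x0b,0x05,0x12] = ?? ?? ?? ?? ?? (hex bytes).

MEM[0x13,0x03,0x0b,0x05,0x12] = 65 10 49 52 10

#0 dst[0x09+8] := {0x10,0x65,0x49,0x9c,0xa2,0x0c,0x52,0x82}
#1 dst[0x13+2] := {0x82,0x10}
#2 dst[0x00+4] := {0x0c,0x52,0x82,0x10}
#3 dst[0x05+2] := {0x52,0x82}
#4 dst[0x10+4] := {0x52,0x82,0x10,0x65}
query mem[0x13]=0x65, mem[0x03]=0x10, mem[0x0b]=0x49, mem[0x05]=0x52, mem[0x12]=0x10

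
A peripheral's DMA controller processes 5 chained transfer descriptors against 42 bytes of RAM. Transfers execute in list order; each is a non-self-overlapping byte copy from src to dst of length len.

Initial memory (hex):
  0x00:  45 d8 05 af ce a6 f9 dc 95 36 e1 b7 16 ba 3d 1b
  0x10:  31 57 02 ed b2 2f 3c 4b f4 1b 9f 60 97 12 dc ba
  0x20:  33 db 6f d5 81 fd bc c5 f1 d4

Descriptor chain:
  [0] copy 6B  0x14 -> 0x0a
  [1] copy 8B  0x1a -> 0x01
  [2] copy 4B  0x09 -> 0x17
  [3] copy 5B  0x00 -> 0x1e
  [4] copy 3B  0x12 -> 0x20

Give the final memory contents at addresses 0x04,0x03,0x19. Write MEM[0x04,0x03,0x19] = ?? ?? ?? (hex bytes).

D0: mem[0x0a..0x0f] <- [b2 2f 3c 4b f4 1b]
D1: mem[0x01..0x08] <- [9f 60 97 12 dc ba 33 db]
D2: mem[0x17..0x1a] <- [36 b2 2f 3c]
D3: mem[0x1e..0x22] <- [45 9f 60 97 12]
D4: mem[0x20..0x22] <- [02 ed b2]
query mem[0x04]=0x12, mem[0x03]=0x97, mem[0x19]=0x2f

MEM[0x04,0x03,0x19] = 12 97 2f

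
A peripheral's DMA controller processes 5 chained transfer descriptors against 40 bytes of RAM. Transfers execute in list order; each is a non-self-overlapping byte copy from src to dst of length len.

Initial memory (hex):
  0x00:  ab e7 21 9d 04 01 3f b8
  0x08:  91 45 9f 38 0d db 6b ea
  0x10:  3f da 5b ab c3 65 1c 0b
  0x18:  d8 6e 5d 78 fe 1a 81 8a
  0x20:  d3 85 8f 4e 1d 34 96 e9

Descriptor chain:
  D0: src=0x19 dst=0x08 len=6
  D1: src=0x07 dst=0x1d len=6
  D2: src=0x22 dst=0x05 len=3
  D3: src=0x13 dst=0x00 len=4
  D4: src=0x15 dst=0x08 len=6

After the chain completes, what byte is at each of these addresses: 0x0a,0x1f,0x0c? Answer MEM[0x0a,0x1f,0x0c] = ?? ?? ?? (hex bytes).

MEM[0x0a,0x1f,0x0c] = 0b 5d 6e

[0] 0x19->0x08 len=6 : 6e 5d 78 fe 1a 81
[1] 0x07->0x1d len=6 : b8 6e 5d 78 fe 1a
[2] 0x22->0x05 len=3 : 1a 4e 1d
[3] 0x13->0x00 len=4 : ab c3 65 1c
[4] 0x15->0x08 len=6 : 65 1c 0b d8 6e 5d
query mem[0x0a]=0x0b, mem[0x1f]=0x5d, mem[0x0c]=0x6e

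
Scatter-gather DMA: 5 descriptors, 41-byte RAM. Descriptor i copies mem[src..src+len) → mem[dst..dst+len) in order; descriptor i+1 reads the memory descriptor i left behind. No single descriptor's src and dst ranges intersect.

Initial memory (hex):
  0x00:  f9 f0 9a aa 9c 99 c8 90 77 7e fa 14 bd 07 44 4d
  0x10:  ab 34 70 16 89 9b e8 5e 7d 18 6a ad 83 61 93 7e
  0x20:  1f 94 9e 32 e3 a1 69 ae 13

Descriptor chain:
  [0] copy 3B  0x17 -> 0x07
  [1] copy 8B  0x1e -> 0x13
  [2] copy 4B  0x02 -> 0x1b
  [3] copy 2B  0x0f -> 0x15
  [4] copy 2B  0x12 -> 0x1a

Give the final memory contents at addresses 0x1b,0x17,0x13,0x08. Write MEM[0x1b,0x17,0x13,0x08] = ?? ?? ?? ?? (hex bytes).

MEM[0x1b,0x17,0x13,0x08] = 93 9e 93 7d

#0 dst[0x07+3] := {0x5e,0x7d,0x18}
#1 dst[0x13+8] := {0x93,0x7e,0x1f,0x94,0x9e,0x32,0xe3,0xa1}
#2 dst[0x1b+4] := {0x9a,0xaa,0x9c,0x99}
#3 dst[0x15+2] := {0x4d,0xab}
#4 dst[0x1a+2] := {0x70,0x93}
query mem[0x1b]=0x93, mem[0x17]=0x9e, mem[0x13]=0x93, mem[0x08]=0x7d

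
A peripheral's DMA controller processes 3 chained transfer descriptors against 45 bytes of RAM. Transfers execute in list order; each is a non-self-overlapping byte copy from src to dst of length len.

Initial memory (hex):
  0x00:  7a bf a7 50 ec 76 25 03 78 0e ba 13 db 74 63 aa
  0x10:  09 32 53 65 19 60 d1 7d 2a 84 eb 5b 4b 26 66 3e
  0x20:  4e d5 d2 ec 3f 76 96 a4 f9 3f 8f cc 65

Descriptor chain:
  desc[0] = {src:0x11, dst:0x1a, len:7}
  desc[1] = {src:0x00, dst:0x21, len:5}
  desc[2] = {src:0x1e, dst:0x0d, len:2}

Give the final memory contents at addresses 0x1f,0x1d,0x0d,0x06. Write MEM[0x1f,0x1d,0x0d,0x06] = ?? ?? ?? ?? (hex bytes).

D0: mem[0x1a..0x20] <- [32 53 65 19 60 d1 7d]
D1: mem[0x21..0x25] <- [7a bf a7 50 ec]
D2: mem[0x0d..0x0e] <- [60 d1]
query mem[0x1f]=0xd1, mem[0x1d]=0x19, mem[0x0d]=0x60, mem[0x06]=0x25

MEM[0x1f,0x1d,0x0d,0x06] = d1 19 60 25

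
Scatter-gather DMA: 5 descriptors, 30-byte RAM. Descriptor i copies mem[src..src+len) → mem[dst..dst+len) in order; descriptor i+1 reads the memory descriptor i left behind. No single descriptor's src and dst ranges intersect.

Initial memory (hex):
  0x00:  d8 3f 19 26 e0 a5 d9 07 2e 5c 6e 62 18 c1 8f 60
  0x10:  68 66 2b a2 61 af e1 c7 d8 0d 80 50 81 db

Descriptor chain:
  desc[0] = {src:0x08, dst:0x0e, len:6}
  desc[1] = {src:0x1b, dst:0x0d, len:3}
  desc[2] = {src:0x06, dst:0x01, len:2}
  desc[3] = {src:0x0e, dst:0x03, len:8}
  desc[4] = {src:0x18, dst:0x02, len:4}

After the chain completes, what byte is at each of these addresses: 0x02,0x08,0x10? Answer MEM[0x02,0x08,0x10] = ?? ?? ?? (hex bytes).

[0] 0x08->0x0e len=6 : 2e 5c 6e 62 18 c1
[1] 0x1b->0x0d len=3 : 50 81 db
[2] 0x06->0x01 len=2 : d9 07
[3] 0x0e->0x03 len=8 : 81 db 6e 62 18 c1 61 af
[4] 0x18->0x02 len=4 : d8 0d 80 50
query mem[0x02]=0xd8, mem[0x08]=0xc1, mem[0x10]=0x6e

MEM[0x02,0x08,0x10] = d8 c1 6e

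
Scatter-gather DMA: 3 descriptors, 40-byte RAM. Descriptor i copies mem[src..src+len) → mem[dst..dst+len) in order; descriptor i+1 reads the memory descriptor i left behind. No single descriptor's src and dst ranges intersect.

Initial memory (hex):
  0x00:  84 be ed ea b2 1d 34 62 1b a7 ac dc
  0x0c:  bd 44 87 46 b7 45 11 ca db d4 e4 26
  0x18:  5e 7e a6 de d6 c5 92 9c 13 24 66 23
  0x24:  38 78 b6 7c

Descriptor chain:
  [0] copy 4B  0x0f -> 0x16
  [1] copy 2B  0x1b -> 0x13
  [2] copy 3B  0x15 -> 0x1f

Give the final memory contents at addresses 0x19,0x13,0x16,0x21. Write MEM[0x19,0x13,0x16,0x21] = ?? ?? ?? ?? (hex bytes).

MEM[0x19,0x13,0x16,0x21] = 11 de 46 b7

#0 dst[0x16+4] := {0x46,0xb7,0x45,0x11}
#1 dst[0x13+2] := {0xde,0xd6}
#2 dst[0x1f+3] := {0xd4,0x46,0xb7}
query mem[0x19]=0x11, mem[0x13]=0xde, mem[0x16]=0x46, mem[0x21]=0xb7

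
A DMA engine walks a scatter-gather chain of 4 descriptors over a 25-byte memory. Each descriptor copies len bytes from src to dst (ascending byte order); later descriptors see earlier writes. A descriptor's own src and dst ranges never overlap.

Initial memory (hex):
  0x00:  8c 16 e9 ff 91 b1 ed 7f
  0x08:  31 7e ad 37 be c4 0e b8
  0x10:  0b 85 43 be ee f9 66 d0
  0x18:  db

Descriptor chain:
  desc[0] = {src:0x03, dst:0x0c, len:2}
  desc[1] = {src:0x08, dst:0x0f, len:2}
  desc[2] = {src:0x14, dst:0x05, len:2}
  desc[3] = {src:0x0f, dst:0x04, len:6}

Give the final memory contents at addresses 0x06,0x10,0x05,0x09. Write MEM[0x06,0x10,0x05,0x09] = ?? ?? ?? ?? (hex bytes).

MEM[0x06,0x10,0x05,0x09] = 85 7e 7e ee

  after D0: wrote 2B at 0x0c = ff91
  after D1: wrote 2B at 0x0f = 317e
  after D2: wrote 2B at 0x05 = eef9
  after D3: wrote 6B at 0x04 = 317e8543beee
query mem[0x06]=0x85, mem[0x10]=0x7e, mem[0x05]=0x7e, mem[0x09]=0xee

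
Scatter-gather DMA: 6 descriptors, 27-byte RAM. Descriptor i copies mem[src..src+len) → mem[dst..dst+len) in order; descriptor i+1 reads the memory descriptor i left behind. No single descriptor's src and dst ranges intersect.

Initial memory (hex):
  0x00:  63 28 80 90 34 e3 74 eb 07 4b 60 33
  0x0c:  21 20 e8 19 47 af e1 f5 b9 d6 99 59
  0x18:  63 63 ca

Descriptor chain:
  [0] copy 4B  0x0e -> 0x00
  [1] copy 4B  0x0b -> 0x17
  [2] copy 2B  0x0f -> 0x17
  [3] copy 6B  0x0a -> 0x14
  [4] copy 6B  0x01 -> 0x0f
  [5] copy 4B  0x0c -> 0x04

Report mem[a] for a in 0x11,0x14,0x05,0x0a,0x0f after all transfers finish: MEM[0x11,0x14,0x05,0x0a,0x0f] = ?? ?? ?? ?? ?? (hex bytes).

#0 dst[0x00+4] := {0xe8,0x19,0x47,0xaf}
#1 dst[0x17+4] := {0x33,0x21,0x20,0xe8}
#2 dst[0x17+2] := {0x19,0x47}
#3 dst[0x14+6] := {0x60,0x33,0x21,0x20,0xe8,0x19}
#4 dst[0x0f+6] := {0x19,0x47,0xaf,0x34,0xe3,0x74}
#5 dst[0x04+4] := {0x21,0x20,0xe8,0x19}
query mem[0x11]=0xaf, mem[0x14]=0x74, mem[0x05]=0x20, mem[0x0a]=0x60, mem[0x0f]=0x19

MEM[0x11,0x14,0x05,0x0a,0x0f] = af 74 20 60 19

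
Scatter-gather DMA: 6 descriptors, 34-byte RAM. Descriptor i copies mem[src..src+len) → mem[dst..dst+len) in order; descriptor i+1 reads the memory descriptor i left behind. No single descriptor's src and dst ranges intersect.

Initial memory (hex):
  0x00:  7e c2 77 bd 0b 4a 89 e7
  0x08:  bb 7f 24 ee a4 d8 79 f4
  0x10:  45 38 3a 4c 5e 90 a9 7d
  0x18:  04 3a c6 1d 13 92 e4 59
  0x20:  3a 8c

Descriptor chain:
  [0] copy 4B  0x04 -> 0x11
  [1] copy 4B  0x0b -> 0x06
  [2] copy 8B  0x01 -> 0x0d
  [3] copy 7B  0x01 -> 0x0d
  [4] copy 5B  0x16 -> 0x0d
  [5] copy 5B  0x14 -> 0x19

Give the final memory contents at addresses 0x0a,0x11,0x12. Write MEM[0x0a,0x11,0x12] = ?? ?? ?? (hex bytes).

#0 dst[0x11+4] := {0x0b,0x4a,0x89,0xe7}
#1 dst[0x06+4] := {0xee,0xa4,0xd8,0x79}
#2 dst[0x0d+8] := {0xc2,0x77,0xbd,0x0b,0x4a,0xee,0xa4,0xd8}
#3 dst[0x0d+7] := {0xc2,0x77,0xbd,0x0b,0x4a,0xee,0xa4}
#4 dst[0x0d+5] := {0xa9,0x7d,0x04,0x3a,0xc6}
#5 dst[0x19+5] := {0xd8,0x90,0xa9,0x7d,0x04}
query mem[0x0a]=0x24, mem[0x11]=0xc6, mem[0x12]=0xee

MEM[0x0a,0x11,0x12] = 24 c6 ee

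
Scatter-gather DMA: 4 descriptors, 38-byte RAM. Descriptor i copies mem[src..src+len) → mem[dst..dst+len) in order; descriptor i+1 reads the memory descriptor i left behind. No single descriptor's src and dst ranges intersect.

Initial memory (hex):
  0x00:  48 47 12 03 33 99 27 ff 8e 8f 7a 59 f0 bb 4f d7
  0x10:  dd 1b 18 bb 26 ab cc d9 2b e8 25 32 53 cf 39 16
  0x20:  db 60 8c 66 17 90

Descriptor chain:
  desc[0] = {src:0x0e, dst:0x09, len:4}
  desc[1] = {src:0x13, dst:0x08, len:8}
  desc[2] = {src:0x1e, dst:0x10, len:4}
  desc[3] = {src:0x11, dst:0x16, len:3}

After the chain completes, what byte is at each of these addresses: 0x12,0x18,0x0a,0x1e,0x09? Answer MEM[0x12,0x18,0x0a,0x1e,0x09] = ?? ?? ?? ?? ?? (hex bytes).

[0] 0x0e->0x09 len=4 : 4f d7 dd 1b
[1] 0x13->0x08 len=8 : bb 26 ab cc d9 2b e8 25
[2] 0x1e->0x10 len=4 : 39 16 db 60
[3] 0x11->0x16 len=3 : 16 db 60
query mem[0x12]=0xdb, mem[0x18]=0x60, mem[0x0a]=0xab, mem[0x1e]=0x39, mem[0x09]=0x26

MEM[0x12,0x18,0x0a,0x1e,0x09] = db 60 ab 39 26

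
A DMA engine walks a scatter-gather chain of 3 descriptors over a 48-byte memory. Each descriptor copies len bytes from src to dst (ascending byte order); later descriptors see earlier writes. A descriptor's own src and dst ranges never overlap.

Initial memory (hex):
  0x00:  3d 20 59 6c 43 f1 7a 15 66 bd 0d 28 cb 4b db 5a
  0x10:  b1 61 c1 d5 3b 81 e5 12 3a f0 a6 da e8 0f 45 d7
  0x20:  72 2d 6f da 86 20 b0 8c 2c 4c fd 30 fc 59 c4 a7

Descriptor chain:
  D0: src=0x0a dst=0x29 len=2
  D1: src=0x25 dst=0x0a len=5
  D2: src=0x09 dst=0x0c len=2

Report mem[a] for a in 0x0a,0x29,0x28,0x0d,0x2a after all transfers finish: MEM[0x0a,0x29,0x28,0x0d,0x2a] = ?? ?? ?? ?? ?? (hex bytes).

  after D0: wrote 2B at 0x29 = 0d28
  after D1: wrote 5B at 0x0a = 20b08c2c0d
  after D2: wrote 2B at 0x0c = bd20
query mem[0x0a]=0x20, mem[0x29]=0x0d, mem[0x28]=0x2c, mem[0x0d]=0x20, mem[0x2a]=0x28

MEM[0x0a,0x29,0x28,0x0d,0x2a] = 20 0d 2c 20 28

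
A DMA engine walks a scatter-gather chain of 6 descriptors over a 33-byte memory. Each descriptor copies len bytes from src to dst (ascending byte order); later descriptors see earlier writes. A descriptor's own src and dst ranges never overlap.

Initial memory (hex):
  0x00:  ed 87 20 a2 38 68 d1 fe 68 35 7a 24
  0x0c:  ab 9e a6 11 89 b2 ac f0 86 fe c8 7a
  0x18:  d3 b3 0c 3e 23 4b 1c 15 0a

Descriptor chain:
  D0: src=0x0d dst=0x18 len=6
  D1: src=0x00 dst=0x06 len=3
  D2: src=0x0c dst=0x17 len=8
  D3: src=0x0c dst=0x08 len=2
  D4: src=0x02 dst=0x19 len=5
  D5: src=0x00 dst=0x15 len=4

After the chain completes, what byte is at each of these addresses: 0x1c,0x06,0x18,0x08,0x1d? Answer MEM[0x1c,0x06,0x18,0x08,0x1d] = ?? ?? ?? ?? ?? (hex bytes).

#0 dst[0x18+6] := {0x9e,0xa6,0x11,0x89,0xb2,0xac}
#1 dst[0x06+3] := {0xed,0x87,0x20}
#2 dst[0x17+8] := {0xab,0x9e,0xa6,0x11,0x89,0xb2,0xac,0xf0}
#3 dst[0x08+2] := {0xab,0x9e}
#4 dst[0x19+5] := {0x20,0xa2,0x38,0x68,0xed}
#5 dst[0x15+4] := {0xed,0x87,0x20,0xa2}
query mem[0x1c]=0x68, mem[0x06]=0xed, mem[0x18]=0xa2, mem[0x08]=0xab, mem[0x1d]=0xed

MEM[0x1c,0x06,0x18,0x08,0x1d] = 68 ed a2 ab ed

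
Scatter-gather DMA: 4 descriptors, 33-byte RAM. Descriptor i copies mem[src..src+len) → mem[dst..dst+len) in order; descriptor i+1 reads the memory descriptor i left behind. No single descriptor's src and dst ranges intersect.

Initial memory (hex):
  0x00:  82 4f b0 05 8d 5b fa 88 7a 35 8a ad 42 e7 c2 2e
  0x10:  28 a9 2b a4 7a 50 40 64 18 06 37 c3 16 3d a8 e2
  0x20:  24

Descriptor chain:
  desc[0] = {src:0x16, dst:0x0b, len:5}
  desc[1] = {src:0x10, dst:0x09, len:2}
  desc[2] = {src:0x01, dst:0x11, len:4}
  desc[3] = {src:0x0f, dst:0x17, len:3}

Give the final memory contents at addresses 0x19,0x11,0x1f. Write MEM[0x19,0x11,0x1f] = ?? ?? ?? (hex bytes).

[0] 0x16->0x0b len=5 : 40 64 18 06 37
[1] 0x10->0x09 len=2 : 28 a9
[2] 0x01->0x11 len=4 : 4f b0 05 8d
[3] 0x0f->0x17 len=3 : 37 28 4f
query mem[0x19]=0x4f, mem[0x11]=0x4f, mem[0x1f]=0xe2

MEM[0x19,0x11,0x1f] = 4f 4f e2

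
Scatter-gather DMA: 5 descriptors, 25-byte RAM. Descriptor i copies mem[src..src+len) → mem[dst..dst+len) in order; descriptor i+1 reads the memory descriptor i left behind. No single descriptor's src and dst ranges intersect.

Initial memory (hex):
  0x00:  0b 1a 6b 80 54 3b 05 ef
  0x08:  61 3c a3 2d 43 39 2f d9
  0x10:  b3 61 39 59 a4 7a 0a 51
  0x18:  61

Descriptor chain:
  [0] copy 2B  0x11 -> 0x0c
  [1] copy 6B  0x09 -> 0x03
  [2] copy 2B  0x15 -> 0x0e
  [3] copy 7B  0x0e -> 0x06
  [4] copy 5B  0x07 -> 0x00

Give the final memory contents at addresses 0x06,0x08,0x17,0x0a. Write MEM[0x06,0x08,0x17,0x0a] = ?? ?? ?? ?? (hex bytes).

MEM[0x06,0x08,0x17,0x0a] = 7a b3 51 39

[0] 0x11->0x0c len=2 : 61 39
[1] 0x09->0x03 len=6 : 3c a3 2d 61 39 2f
[2] 0x15->0x0e len=2 : 7a 0a
[3] 0x0e->0x06 len=7 : 7a 0a b3 61 39 59 a4
[4] 0x07->0x00 len=5 : 0a b3 61 39 59
query mem[0x06]=0x7a, mem[0x08]=0xb3, mem[0x17]=0x51, mem[0x0a]=0x39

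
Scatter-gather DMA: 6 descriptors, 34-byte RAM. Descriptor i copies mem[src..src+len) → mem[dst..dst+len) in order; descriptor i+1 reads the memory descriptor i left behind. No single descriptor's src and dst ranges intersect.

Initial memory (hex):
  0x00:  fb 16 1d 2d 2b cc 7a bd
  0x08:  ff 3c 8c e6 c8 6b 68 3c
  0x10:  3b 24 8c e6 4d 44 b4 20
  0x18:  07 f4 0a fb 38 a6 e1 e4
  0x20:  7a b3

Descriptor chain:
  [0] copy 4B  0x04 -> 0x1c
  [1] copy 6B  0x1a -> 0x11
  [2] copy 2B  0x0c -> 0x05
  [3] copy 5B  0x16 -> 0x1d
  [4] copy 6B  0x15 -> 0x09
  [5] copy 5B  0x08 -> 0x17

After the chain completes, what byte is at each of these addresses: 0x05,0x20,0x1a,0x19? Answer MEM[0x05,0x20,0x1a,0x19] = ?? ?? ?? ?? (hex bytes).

MEM[0x05,0x20,0x1a,0x19] = c8 f4 20 bd

[0] 0x04->0x1c len=4 : 2b cc 7a bd
[1] 0x1a->0x11 len=6 : 0a fb 2b cc 7a bd
[2] 0x0c->0x05 len=2 : c8 6b
[3] 0x16->0x1d len=5 : bd 20 07 f4 0a
[4] 0x15->0x09 len=6 : 7a bd 20 07 f4 0a
[5] 0x08->0x17 len=5 : ff 7a bd 20 07
query mem[0x05]=0xc8, mem[0x20]=0xf4, mem[0x1a]=0x20, mem[0x19]=0xbd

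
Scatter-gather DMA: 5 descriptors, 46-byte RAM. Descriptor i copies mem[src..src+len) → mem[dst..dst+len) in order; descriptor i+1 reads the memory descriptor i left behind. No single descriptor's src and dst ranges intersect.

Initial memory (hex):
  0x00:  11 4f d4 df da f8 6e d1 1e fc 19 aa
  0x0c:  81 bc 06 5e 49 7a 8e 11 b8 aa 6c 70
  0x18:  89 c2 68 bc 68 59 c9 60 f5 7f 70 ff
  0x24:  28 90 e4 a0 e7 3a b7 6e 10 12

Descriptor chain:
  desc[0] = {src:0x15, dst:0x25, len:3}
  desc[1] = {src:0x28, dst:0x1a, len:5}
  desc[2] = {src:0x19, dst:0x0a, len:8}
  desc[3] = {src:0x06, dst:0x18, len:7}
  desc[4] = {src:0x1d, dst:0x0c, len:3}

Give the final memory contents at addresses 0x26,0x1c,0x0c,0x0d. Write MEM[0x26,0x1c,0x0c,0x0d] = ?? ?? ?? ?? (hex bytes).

D0: mem[0x25..0x27] <- [aa 6c 70]
D1: mem[0x1a..0x1e] <- [e7 3a b7 6e 10]
D2: mem[0x0a..0x11] <- [c2 e7 3a b7 6e 10 60 f5]
D3: mem[0x18..0x1e] <- [6e d1 1e fc c2 e7 3a]
D4: mem[0x0c..0x0e] <- [e7 3a 60]
query mem[0x26]=0x6c, mem[0x1c]=0xc2, mem[0x0c]=0xe7, mem[0x0d]=0x3a

MEM[0x26,0x1c,0x0c,0x0d] = 6c c2 e7 3a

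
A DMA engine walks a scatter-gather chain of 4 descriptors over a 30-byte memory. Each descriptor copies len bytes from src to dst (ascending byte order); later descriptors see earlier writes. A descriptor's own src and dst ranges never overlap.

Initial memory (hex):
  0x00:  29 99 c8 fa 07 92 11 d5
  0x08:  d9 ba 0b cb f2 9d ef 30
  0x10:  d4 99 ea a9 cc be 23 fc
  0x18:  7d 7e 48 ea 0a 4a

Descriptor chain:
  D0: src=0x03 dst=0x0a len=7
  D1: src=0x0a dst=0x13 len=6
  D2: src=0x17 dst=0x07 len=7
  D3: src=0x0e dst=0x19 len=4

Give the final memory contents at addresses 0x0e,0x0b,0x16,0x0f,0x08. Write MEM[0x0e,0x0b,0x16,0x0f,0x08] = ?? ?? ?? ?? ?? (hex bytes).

  after D0: wrote 7B at 0x0a = fa079211d5d9ba
  after D1: wrote 6B at 0x13 = fa079211d5d9
  after D2: wrote 7B at 0x07 = d5d97e48ea0a4a
  after D3: wrote 4B at 0x19 = d5d9ba99
query mem[0x0e]=0xd5, mem[0x0b]=0xea, mem[0x16]=0x11, mem[0x0f]=0xd9, mem[0x08]=0xd9

MEM[0x0e,0x0b,0x16,0x0f,0x08] = d5 ea 11 d9 d9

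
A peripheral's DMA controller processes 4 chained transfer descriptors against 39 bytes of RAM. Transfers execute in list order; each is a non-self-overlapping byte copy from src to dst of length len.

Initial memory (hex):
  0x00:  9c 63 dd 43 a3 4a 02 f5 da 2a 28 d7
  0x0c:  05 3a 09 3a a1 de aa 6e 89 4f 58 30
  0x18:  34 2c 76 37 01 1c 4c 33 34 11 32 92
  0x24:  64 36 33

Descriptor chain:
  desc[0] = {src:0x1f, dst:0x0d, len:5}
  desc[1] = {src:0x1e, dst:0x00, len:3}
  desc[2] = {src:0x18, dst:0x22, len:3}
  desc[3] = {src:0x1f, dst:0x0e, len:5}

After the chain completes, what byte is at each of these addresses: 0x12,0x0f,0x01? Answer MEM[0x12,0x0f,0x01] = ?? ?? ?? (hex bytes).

MEM[0x12,0x0f,0x01] = 2c 34 33

  after D0: wrote 5B at 0x0d = 3334113292
  after D1: wrote 3B at 0x00 = 4c3334
  after D2: wrote 3B at 0x22 = 342c76
  after D3: wrote 5B at 0x0e = 333411342c
query mem[0x12]=0x2c, mem[0x0f]=0x34, mem[0x01]=0x33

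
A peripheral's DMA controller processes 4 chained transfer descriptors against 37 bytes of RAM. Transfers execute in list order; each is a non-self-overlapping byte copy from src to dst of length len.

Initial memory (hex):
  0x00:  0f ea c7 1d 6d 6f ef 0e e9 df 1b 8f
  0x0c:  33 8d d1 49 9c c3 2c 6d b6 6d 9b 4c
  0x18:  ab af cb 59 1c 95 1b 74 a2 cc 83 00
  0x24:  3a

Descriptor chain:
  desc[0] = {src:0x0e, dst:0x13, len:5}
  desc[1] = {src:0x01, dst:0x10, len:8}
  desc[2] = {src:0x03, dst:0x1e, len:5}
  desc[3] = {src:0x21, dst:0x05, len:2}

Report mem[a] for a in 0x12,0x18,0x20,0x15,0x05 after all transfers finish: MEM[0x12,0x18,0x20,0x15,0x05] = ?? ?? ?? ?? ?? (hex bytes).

MEM[0x12,0x18,0x20,0x15,0x05] = 1d ab 6f ef ef

[0] 0x0e->0x13 len=5 : d1 49 9c c3 2c
[1] 0x01->0x10 len=8 : ea c7 1d 6d 6f ef 0e e9
[2] 0x03->0x1e len=5 : 1d 6d 6f ef 0e
[3] 0x21->0x05 len=2 : ef 0e
query mem[0x12]=0x1d, mem[0x18]=0xab, mem[0x20]=0x6f, mem[0x15]=0xef, mem[0x05]=0xef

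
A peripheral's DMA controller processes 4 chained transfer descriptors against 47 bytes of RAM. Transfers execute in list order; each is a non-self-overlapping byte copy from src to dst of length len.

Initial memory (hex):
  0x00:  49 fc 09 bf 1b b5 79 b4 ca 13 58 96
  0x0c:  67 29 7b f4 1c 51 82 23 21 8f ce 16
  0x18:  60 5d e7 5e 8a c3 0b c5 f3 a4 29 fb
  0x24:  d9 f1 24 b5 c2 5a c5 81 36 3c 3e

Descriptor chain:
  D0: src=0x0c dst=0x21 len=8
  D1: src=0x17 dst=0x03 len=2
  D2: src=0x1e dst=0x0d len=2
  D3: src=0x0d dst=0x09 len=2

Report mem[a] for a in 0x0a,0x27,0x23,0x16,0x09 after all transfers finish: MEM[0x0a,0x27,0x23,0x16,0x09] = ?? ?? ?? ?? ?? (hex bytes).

MEM[0x0a,0x27,0x23,0x16,0x09] = c5 82 7b ce 0b

D0: mem[0x21..0x28] <- [67 29 7b f4 1c 51 82 23]
D1: mem[0x03..0x04] <- [16 60]
D2: mem[0x0d..0x0e] <- [0b c5]
D3: mem[0x09..0x0a] <- [0b c5]
query mem[0x0a]=0xc5, mem[0x27]=0x82, mem[0x23]=0x7b, mem[0x16]=0xce, mem[0x09]=0x0b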